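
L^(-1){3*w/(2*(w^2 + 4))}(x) 3*cos(2*x)/2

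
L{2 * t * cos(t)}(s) 2 * (s^2 - 1)/(s^2+1)^2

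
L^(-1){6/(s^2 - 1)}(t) 6*sinh(t)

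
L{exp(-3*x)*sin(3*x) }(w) 3/((w + 3) ^2 + 9) 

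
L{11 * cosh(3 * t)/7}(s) 11 * s/(7 * (s^2 - 9))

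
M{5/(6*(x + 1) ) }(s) 5*pi*csc(pi*s) /6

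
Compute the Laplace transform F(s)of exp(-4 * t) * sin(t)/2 1/(2 * ((s + 4)^2 + 1))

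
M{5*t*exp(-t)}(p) 5*gamma(p + 1)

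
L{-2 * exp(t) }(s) -2/(s - 1) 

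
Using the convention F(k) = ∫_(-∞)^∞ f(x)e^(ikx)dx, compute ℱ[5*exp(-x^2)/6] 5*sqrt(pi)*exp(-k^2/4)/6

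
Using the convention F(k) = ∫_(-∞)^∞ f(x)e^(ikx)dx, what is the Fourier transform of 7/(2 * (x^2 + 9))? 7 * pi * exp(-3 * Abs(k))/6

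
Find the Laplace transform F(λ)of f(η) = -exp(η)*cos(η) (1 - λ)/((λ - 1)^2+1)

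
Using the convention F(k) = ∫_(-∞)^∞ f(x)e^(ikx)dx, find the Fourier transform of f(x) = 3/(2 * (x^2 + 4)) 3 * pi * exp(-2 * Abs(k))/4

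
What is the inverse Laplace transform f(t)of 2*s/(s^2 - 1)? 2*cosh(t)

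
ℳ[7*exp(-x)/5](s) 7*gamma(s)/5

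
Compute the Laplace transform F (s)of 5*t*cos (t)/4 5*(s^2 - 1)/ (4*(s^2 + 1)^2)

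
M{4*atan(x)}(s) -2*pi*sec(pi*s/2)/s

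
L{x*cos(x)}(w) (w^2 - 1)/(w^2+1)^2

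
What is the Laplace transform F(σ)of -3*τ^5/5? -72/σ^6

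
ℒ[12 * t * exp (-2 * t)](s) 12/ (s + 2)^2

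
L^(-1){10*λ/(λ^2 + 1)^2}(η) 5*η*sin(η)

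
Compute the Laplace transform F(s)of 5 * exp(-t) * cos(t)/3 5 * (s + 1)/(3 * ((s + 1)^2 + 1))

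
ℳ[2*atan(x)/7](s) -pi*sec(pi*s/2)/(7*s)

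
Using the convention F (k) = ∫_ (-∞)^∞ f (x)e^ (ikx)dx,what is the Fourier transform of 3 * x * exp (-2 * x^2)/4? 3 * sqrt (2) * I * sqrt (pi) * k * exp (-k^2/8)/32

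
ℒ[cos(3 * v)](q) q/(q^2 + 9)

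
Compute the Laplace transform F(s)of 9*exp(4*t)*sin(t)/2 9/(2*((s - 4)^2 + 1))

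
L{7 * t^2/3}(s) 14/(3 * s^3)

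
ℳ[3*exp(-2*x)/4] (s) 3*gamma(s)/(4*2^s)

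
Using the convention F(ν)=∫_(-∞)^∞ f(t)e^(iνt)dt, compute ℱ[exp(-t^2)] sqrt(pi) * exp(-ν^2/4)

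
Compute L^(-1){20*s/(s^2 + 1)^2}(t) 10*t*sin(t)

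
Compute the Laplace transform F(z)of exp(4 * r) 1/(z - 4)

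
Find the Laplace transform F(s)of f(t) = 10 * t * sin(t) 20 * s/(s^2 + 1)^2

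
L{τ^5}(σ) 120/σ^6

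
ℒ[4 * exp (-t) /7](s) 4/ (7 * (s + 1) ) 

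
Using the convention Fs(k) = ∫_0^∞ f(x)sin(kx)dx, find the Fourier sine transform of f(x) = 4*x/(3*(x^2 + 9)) 2*pi*exp(-3*k)/3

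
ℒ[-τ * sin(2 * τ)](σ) -4 * σ/(σ^2 + 4)^2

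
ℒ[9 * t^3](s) 54/s^4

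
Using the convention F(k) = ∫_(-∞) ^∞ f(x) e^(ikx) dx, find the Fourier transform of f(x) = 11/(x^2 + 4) 11*pi*exp(-2*Abs(k) ) /2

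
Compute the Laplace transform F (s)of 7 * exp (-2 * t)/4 7/ (4 * (s + 2))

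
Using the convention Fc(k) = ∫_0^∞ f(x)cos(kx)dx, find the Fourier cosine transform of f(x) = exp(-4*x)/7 4/(7*(k^2 + 16))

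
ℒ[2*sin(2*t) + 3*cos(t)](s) 4/(s^2 + 4) + 3*s/(s^2 + 1) 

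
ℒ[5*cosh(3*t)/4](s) 5*s/(4*(s^2 - 9))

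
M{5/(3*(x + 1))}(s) 5*pi*csc(pi*s)/3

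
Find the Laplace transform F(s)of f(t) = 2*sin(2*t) 4/(s^2 + 4)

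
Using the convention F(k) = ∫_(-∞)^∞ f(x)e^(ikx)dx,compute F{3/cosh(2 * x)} 3 * pi/(2 * cosh(pi * k/4))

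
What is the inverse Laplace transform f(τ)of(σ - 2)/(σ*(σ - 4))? exp(2*τ)*cosh(2*τ)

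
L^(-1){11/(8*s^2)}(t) 11*t/8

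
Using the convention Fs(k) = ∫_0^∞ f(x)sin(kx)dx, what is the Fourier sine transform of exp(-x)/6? k/(6*(k^2 + 1))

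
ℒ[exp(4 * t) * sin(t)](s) 1/((s - 4)^2+1)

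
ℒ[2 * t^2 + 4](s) 4/s + 4/s^3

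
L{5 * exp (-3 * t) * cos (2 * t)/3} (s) 5 * (s + 3)/ (3 * ( (s + 3)^2 + 4))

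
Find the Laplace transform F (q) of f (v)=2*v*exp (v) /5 2/ (5*(q - 1) ^2) 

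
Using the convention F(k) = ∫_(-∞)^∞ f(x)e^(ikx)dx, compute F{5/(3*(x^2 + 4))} 5*pi*exp(-2*Abs(k))/6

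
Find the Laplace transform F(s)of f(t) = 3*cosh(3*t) 3*s/(s^2-9)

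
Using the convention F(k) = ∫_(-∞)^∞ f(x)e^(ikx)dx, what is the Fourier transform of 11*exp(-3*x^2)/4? 11*sqrt(3)*sqrt(pi)*exp(-k^2/12)/12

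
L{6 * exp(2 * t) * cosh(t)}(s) 6 * (s - 2)/((s - 2)^2 - 1)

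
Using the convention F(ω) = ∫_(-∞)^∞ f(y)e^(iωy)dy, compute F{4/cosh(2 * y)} 2 * pi/cosh(pi * ω/4)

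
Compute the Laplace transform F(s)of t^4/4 6/s^5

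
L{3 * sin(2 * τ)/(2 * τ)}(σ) 3 * atan(2/σ)/2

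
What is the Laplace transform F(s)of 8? 8/s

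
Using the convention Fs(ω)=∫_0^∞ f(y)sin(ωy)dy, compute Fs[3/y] 3*pi/2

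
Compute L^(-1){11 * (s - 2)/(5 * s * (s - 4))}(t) 11 * exp(2 * t) * cosh(2 * t)/5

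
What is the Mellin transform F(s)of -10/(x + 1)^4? 5*pi*(s - 3)*(s - 2)*(s - 1)/(3*sin(pi*s))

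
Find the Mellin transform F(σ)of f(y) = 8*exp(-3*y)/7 8*gamma(σ)/(7*3^σ)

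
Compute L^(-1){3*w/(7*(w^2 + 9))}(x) 3*cos(3*x)/7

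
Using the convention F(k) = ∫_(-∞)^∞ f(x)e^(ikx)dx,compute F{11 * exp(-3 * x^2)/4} 11 * sqrt(3) * sqrt(pi) * exp(-k^2/12)/12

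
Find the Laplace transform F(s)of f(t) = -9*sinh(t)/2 -9/(2*s^2 - 2)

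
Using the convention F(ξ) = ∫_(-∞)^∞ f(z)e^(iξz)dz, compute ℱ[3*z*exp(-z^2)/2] 3*I*sqrt(pi)*ξ*exp(-ξ^2/4)/4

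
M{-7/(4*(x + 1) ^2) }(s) 7*pi*(s - 1) /(4*sin(pi*s) ) 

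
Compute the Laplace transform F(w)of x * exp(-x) (w+1)^(-2)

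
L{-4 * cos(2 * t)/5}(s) -4 * s/(5 * s^2 + 20)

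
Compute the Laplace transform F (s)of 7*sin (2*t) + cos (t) 14/ (s^2 + 4) + s/ (s^2 + 1)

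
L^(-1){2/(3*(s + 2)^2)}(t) 2*t*exp(-2*t)/3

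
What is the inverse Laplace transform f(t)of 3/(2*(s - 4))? 3*exp(4*t)/2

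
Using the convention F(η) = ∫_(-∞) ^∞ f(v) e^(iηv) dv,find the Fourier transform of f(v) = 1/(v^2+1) pi*exp(-Abs(η) ) 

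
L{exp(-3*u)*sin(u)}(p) 1/((p + 3)^2 + 1)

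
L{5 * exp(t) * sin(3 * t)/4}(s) 15/(4 * ((s - 1)^2+9))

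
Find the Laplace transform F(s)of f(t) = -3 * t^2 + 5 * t 5/s^2 - 6/s^3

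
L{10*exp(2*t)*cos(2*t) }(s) 10*(s - 2) /((s - 2) ^2 + 4) 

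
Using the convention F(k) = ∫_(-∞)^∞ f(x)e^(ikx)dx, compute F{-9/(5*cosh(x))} -9*pi/(5*cosh(pi*k/2))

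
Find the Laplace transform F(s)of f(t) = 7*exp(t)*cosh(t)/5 7*(s - 1)/(5*s*(s - 2))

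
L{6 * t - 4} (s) 6/s^2 - 4/s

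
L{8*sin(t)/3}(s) 8/(3*(s^2 + 1))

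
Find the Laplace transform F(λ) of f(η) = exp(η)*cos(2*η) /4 (λ - 1) /(4*((λ - 1) ^2 + 4) ) 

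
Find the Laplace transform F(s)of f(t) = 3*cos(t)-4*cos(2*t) 3*s/(s^2 + 1)-4*s/(s^2 + 4)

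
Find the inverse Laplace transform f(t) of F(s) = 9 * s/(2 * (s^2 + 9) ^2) 3 * t * sin(3 * t) /4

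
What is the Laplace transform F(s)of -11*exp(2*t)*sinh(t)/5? -11/(5*(s - 2)^2-5)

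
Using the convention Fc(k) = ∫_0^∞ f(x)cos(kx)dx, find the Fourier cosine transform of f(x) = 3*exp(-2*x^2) 3*sqrt(2)*sqrt(pi)*exp(-k^2/8)/4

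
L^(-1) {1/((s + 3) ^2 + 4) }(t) exp(-3*t)*sin(2*t) /2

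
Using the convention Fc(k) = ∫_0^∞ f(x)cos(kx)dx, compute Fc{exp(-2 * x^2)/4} sqrt(2) * sqrt(pi) * exp(-k^2/8)/16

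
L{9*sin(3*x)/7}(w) 27/(7*(w^2+9))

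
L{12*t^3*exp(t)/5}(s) 72/(5*(s - 1)^4)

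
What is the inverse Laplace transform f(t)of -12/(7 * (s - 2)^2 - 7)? -12 * exp(2 * t) * sinh(t)/7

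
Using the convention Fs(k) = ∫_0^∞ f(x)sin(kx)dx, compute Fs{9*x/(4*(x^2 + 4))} 9*pi*exp(-2*k)/8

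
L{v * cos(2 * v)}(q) (q^2-4)/(q^2 + 4)^2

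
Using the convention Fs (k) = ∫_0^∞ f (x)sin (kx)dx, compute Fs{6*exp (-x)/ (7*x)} 6*atan (k)/7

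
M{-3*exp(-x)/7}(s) -3*gamma(s)/7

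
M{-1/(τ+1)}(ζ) -pi*csc(pi*ζ)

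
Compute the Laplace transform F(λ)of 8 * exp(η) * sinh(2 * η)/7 16/(7 * ((λ - 1)^2 - 4))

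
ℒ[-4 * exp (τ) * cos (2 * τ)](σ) 4 * (1 - σ) / ( (σ - 1) ^2 + 4) 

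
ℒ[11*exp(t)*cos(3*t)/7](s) 11*(s - 1)/(7*((s - 1)^2 + 9))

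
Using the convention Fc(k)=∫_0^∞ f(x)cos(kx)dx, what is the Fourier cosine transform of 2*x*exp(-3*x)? 2*(9 - k^2)/(k^2 + 9)^2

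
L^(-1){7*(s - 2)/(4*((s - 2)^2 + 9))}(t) 7*exp(2*t)*cos(3*t)/4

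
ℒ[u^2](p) 2/p^3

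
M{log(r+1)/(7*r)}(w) -pi*csc(pi*w)/(7*w - 7)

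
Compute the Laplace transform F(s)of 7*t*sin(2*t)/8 7*s/(2*(s^2 + 4)^2)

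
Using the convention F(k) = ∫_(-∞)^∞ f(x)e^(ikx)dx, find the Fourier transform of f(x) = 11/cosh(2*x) 11*pi/(2*cosh(pi*k/4))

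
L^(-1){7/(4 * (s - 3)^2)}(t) 7 * t * exp(3 * t)/4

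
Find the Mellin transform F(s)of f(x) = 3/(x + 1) 3 * pi * csc(pi * s)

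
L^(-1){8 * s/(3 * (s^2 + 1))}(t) 8 * cos(t)/3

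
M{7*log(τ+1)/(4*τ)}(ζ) -7*pi*csc(pi*ζ)/(4*ζ - 4)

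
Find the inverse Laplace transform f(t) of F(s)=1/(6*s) 1/6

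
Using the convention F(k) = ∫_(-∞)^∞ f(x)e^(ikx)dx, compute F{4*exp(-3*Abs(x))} 24/(k^2 + 9)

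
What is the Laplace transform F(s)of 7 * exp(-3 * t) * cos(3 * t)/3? 7 * (s + 3)/(3 * ((s + 3)^2 + 9))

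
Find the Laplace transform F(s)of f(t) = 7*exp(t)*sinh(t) 7/(s*(s - 2))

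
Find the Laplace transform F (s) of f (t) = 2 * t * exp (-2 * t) 2/ (s + 2) ^2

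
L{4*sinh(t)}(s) 4/(s^2-1)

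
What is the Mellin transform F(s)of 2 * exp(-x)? 2 * gamma(s)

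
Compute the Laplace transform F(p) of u p^(-2) 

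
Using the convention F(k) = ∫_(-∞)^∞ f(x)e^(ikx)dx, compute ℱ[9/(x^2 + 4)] 9*pi*exp(-2*Abs(k))/2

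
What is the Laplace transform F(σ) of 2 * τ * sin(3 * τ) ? 12 * σ/(σ^2+9) ^2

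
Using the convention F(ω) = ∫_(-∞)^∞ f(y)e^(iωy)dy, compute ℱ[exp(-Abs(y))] 2/(ω^2 + 1)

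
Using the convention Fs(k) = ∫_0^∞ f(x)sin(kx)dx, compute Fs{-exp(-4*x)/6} -k/(6*k^2 + 96)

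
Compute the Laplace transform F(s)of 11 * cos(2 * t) 11 * s/(s^2 + 4)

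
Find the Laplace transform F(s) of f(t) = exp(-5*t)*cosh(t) (s+5) /((s+5) ^2 - 1) 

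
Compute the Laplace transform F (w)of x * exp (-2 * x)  (w+2)^ (-2)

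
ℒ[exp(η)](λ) 1/(λ - 1)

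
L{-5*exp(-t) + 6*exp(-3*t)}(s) 6/(s + 3) - 5/(s + 1)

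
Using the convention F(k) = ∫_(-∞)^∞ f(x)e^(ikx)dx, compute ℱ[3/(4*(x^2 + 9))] pi*exp(-3*Abs(k))/4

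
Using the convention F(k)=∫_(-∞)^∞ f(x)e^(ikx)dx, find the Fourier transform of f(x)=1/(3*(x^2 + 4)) pi*exp(-2*Abs(k))/6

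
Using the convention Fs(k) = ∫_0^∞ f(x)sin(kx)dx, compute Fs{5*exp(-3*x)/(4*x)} 5*atan(k/3)/4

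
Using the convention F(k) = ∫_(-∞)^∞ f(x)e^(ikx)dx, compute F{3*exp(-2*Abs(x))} 12/(k^2+4)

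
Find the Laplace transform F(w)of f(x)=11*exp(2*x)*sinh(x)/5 11/(5*((w - 2)^2 - 1))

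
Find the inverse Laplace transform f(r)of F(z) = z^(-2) r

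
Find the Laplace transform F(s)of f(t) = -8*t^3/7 -48/(7*s^4)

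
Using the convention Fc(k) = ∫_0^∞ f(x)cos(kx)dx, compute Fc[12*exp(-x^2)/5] 6*sqrt(pi)*exp(-k^2/4)/5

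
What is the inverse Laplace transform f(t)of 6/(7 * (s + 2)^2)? 6 * t * exp(-2 * t)/7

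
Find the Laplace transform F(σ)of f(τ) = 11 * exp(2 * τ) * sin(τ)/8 11/(8 * ((σ - 2)^2+1))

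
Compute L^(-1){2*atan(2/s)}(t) 2*sin(2*t)/t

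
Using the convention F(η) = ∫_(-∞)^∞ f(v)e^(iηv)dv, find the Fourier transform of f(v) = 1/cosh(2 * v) pi/(2 * cosh(pi * η/4))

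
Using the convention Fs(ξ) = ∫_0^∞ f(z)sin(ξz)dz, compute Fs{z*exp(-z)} 2*ξ/(ξ^2 + 1)^2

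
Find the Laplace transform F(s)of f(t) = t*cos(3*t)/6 (s^2 - 9)/(6*(s^2 + 9)^2)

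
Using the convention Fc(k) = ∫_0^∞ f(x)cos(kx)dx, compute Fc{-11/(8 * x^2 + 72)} -11 * pi * exp(-3 * k)/48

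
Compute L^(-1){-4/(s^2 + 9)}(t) -4 * sin(3 * t)/3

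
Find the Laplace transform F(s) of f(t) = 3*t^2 6/s^3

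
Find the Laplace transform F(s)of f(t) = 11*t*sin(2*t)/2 22*s/(s^2+4)^2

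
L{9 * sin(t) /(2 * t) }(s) 9 * atan(1/s) /2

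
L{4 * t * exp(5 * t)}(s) 4/(s - 5)^2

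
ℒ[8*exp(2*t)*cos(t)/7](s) 8*(s - 2)/(7*((s - 2)^2 + 1))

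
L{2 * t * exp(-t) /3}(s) 2/(3 * (s+1) ^2) 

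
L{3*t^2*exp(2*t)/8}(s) 3/(4*(s - 2)^3)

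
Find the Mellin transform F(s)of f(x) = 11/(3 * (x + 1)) 11 * pi * csc(pi * s)/3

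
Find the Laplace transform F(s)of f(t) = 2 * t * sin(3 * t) 12 * s/(s^2 + 9)^2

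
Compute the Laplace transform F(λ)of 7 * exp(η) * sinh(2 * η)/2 7/((λ - 1)^2 - 4)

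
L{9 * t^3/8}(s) 27/(4 * s^4)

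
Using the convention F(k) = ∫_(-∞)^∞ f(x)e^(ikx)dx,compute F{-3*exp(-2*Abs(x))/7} -12/(7*k^2+28)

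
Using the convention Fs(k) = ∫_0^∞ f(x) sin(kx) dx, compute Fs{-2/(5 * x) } -pi/5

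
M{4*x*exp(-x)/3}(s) 4*gamma(s + 1)/3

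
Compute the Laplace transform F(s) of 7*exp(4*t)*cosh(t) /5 7*(s - 4) /(5*((s - 4) ^2 - 1) ) 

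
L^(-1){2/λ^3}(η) η^2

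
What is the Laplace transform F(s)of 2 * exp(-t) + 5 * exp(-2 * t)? 5/(s + 2) + 2/(s + 1)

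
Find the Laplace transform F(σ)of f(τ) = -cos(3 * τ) -σ/(σ^2 + 9)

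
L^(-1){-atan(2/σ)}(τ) -sin(2 * τ)/τ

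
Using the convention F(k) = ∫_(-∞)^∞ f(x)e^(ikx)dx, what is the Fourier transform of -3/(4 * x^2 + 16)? -3 * pi * exp(-2 * Abs(k))/8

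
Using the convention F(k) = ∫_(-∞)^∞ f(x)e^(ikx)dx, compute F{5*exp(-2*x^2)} 5*sqrt(2)*sqrt(pi)*exp(-k^2/8)/2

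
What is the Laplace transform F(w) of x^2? 2/w^3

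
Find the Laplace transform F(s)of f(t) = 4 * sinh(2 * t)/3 8/(3 * (s^2 - 4))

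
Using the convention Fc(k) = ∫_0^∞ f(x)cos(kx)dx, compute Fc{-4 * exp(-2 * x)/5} -8/(5 * k^2 + 20)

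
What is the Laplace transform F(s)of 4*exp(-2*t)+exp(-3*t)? 4/(s+2)+1/(s+3)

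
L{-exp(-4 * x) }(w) -1/(w + 4) 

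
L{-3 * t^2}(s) -6/s^3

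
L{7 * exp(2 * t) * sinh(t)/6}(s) 7/(6 * ((s - 2)^2 - 1))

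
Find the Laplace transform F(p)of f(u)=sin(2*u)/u atan(2/p)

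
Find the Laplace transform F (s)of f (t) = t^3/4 3/ (2*s^4)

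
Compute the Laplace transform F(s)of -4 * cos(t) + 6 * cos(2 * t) 6 * s/(s^2 + 4)-4 * s/(s^2 + 1)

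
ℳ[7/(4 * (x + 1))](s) 7 * pi * csc(pi * s)/4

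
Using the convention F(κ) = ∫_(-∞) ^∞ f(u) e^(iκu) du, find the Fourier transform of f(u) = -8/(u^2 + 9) -8*pi*exp(-3*Abs(κ) ) /3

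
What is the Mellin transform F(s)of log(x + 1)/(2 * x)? -pi * csc(pi * s)/(2 * s - 2)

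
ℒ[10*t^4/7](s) 240/(7*s^5)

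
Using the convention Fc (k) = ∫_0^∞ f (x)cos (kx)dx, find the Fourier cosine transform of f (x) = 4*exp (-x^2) 2*sqrt (pi)*exp (-k^2/4)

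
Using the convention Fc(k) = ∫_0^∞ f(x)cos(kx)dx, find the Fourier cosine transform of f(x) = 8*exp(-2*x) 16/(k^2 + 4)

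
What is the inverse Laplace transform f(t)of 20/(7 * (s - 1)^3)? 10 * t^2 * exp(t)/7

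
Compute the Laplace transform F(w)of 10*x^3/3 20/w^4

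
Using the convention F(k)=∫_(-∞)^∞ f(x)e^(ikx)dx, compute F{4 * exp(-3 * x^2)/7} 4 * sqrt(3) * sqrt(pi) * exp(-k^2/12)/21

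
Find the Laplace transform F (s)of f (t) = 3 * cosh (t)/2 3 * s/ (2 * (s^2 - 1))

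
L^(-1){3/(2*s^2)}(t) 3*t/2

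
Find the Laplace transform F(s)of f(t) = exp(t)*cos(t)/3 (s - 1)/(3*((s - 1)^2 + 1))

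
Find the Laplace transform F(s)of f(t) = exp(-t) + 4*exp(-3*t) 4/(s + 3) + 1/(s + 1)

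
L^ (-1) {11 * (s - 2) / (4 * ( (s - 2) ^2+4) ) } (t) 11 * exp (2 * t) * cos (2 * t) /4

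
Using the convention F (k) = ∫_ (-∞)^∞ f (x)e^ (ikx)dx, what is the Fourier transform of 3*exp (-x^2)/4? 3*sqrt (pi)*exp (-k^2/4)/4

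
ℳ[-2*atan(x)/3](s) pi*sec(pi*s/2)/(3*s)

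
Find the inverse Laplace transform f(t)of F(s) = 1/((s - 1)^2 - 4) exp(t)*sinh(2*t)/2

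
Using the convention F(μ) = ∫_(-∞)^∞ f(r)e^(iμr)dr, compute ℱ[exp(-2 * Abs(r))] 4/(μ^2 + 4)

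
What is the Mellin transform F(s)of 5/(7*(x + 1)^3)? 5*pi*(s - 2)*(s - 1)/(14*sin(pi*s))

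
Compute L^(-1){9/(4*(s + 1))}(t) 9*exp(-t)/4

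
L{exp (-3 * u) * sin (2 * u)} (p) 2/ ( (p + 3)^2 + 4)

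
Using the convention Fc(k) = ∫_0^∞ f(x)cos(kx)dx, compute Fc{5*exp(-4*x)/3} 20/(3*(k^2 + 16))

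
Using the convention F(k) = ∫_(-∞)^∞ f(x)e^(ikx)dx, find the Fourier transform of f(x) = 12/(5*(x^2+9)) 4*pi*exp(-3*Abs(k))/5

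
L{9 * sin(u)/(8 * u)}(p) 9 * atan(1/p)/8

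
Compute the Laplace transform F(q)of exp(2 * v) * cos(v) (q - 2)/((q - 2)^2 + 1)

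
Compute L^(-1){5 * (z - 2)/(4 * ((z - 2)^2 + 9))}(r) 5 * exp(2 * r) * cos(3 * r)/4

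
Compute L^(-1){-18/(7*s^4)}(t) -3*t^3/7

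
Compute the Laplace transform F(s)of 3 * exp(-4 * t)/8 3/(8 * (s + 4))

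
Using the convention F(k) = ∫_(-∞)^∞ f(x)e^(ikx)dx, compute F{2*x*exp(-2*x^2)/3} sqrt(2)*I*sqrt(pi)*k*exp(-k^2/8)/12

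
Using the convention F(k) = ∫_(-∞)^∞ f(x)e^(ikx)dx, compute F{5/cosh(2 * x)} 5 * pi/(2 * cosh(pi * k/4))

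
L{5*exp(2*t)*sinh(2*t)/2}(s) 5/(s*(s - 4))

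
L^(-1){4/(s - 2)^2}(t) 4*t*exp(2*t)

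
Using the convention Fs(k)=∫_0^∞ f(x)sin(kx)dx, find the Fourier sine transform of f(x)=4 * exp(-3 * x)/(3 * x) 4 * atan(k/3)/3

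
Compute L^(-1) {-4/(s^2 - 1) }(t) -4*sinh(t) 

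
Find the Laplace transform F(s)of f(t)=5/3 5/(3*s)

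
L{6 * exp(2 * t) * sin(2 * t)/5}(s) 12/(5 * ((s - 2)^2 + 4))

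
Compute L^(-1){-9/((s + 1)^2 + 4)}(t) -9*exp(-t)*sin(2*t)/2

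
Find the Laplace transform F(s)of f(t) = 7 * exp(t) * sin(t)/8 7/(8 * ((s - 1)^2 + 1))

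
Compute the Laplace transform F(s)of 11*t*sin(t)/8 11*s/(4*(s^2 + 1)^2)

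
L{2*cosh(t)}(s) 2*s/(s^2 - 1)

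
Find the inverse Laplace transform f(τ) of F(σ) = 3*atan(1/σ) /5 3*sin(τ) /(5*τ) 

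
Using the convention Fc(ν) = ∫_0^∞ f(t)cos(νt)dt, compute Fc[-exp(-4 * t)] -4/(ν^2 + 16)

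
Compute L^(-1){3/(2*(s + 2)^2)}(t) 3*t*exp(-2*t)/2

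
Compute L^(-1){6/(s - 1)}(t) 6 * exp(t)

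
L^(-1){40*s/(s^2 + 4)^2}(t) 10*t*sin(2*t)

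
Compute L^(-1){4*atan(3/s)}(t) 4*sin(3*t)/t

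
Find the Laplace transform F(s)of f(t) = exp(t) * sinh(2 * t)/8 1/(4 * ((s - 1)^2 - 4))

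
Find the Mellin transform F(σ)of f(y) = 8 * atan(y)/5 -4 * pi * sec(pi * σ/2)/(5 * σ)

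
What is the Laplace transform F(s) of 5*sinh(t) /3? 5/(3*(s^2 - 1) ) 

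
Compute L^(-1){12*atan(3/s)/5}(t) 12*sin(3*t)/(5*t)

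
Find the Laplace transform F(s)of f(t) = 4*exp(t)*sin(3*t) 12/((s - 1)^2 + 9)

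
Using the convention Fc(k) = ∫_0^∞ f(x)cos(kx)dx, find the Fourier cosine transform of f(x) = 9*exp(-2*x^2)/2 9*sqrt(2)*sqrt(pi)*exp(-k^2/8)/8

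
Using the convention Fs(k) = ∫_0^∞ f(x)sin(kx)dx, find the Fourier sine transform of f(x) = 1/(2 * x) pi/4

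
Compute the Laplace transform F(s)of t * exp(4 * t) (s - 4)^(-2)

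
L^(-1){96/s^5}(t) 4*t^4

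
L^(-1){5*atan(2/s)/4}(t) 5*sin(2*t)/(4*t)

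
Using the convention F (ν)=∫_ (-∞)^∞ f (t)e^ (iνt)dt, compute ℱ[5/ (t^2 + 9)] 5 * pi * exp (-3 * Abs (ν))/3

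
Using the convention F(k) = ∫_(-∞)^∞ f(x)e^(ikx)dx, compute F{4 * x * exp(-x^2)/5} 2 * I * sqrt(pi) * k * exp(-k^2/4)/5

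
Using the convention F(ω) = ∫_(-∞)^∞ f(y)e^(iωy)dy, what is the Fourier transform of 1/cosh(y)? pi/cosh(pi * ω/2)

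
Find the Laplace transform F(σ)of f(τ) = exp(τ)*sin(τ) 1/((σ - 1)^2 + 1)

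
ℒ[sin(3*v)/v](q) atan(3/q)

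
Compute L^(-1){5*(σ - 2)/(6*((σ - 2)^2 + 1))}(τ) 5*exp(2*τ)*cos(τ)/6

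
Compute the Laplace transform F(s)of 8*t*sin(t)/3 16*s/(3*(s^2 + 1)^2)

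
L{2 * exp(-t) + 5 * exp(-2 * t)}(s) 5/(s + 2) + 2/(s + 1)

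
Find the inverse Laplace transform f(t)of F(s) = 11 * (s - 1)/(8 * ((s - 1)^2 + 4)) 11 * exp(t) * cos(2 * t)/8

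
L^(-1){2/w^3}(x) x^2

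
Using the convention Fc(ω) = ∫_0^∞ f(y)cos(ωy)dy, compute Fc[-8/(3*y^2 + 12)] -2*pi*exp(-2*ω)/3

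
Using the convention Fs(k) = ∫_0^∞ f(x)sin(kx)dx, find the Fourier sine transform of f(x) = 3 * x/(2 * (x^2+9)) 3 * pi * exp(-3 * k)/4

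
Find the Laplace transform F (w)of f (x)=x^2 2/w^3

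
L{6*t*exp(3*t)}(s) 6/(s - 3)^2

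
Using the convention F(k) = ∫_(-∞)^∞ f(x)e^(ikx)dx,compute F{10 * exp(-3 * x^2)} 10 * sqrt(3) * sqrt(pi) * exp(-k^2/12)/3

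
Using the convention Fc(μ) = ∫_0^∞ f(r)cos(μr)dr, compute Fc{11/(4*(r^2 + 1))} 11*pi*exp(-μ)/8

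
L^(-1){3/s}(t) 3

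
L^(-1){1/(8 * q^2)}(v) v/8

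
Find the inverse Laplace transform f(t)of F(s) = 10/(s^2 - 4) 5*sinh(2*t)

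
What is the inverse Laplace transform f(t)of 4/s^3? 2*t^2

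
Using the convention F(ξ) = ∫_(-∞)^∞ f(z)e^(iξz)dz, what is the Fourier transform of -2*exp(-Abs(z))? -4/(ξ^2 + 1)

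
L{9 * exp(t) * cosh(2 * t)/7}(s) 9 * (s - 1)/(7 * ((s - 1)^2 - 4))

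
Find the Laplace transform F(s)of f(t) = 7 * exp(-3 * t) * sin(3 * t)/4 21/(4 * ((s+3)^2+9))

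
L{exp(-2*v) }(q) 1/(q + 2) 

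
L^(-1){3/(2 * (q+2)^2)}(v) 3 * v * exp(-2 * v)/2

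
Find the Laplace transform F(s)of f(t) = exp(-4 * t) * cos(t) (s + 4)/((s + 4)^2 + 1)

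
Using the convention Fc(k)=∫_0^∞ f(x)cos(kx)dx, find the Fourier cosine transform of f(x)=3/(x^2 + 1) 3*pi*exp(-k)/2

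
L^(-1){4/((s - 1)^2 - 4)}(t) 2 * exp(t) * sinh(2 * t)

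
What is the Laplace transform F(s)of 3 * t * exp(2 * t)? 3/(s - 2)^2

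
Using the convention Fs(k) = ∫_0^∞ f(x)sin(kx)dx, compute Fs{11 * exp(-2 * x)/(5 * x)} 11 * atan(k/2)/5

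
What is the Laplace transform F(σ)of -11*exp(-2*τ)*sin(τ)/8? -11/(8*(σ + 2)^2 + 8)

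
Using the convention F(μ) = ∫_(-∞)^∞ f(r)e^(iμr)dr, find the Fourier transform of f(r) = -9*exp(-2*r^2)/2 -9*sqrt(2)*sqrt(pi)*exp(-μ^2/8)/4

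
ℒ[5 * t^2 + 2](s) 10/s^3 + 2/s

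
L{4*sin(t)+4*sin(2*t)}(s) 4/(s^2+1)+8/(s^2+4)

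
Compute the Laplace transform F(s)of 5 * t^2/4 5/(2 * s^3)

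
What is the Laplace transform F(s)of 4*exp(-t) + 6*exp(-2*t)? 6/(s + 2) + 4/(s + 1)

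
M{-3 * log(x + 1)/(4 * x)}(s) 3 * pi * csc(pi * s)/(4 * (s - 1))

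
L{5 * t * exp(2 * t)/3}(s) 5/(3 * (s - 2)^2)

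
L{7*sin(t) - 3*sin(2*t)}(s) 7/(s^2 + 1) - 6/(s^2 + 4)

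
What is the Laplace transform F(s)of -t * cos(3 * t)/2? (9 - s^2)/(2 * (s^2 + 9)^2)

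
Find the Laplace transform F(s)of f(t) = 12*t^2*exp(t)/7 24/(7*(s - 1)^3)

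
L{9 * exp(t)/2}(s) 9/(2 * (s - 1))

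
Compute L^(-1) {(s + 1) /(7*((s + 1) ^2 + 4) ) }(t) exp(-t)*cos(2*t) /7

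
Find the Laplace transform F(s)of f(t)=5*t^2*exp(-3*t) 10/(s+3)^3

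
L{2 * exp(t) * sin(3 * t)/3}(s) 2/((s - 1)^2 + 9)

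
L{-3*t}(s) -3/s^2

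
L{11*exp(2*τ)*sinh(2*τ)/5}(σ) 22/(5*σ*(σ - 4))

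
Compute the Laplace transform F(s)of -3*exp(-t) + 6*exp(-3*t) 6/(s + 3) - 3/(s + 1)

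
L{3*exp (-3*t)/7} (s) 3/ (7*(s + 3))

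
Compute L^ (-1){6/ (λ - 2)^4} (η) η^3 * exp (2 * η)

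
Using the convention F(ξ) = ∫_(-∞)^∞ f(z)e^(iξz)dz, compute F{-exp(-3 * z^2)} -sqrt(3) * sqrt(pi) * exp(-ξ^2/12)/3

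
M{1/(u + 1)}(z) pi * csc(pi * z)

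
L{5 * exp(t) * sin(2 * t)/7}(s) 10/(7 * ((s - 1)^2+4))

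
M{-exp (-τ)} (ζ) -gamma (ζ)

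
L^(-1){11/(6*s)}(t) 11/6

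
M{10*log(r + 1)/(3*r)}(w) -10*pi*csc(pi*w)/(3*w - 3)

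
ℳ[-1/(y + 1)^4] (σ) pi * (σ - 3) * (σ - 2) * (σ - 1)/(6 * sin(pi * σ))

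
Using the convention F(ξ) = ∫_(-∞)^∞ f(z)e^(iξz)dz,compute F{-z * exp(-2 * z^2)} -sqrt(2) * I * sqrt(pi) * ξ * exp(-ξ^2/8)/8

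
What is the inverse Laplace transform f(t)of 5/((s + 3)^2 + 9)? 5*exp(-3*t)*sin(3*t)/3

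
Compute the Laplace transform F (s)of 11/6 11/ (6*s)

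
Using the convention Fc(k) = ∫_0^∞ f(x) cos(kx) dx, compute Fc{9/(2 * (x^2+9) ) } 3 * pi * exp(-3 * k) /4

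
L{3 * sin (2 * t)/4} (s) 3/ (2 * (s^2 + 4))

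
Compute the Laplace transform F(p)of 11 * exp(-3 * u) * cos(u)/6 11 * (p + 3)/(6 * ((p + 3)^2 + 1))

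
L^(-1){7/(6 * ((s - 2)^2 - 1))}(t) 7 * exp(2 * t) * sinh(t)/6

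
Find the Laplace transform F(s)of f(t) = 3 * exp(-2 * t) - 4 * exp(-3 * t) 3/(s + 2) - 4/(s + 3)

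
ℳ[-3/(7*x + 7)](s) -3*pi*csc(pi*s)/7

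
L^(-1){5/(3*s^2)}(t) 5*t/3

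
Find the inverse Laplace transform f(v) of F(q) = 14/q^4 7*v^3/3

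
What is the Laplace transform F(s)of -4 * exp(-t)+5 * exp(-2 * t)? 5/(s+2) - 4/(s+1)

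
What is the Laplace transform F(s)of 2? 2/s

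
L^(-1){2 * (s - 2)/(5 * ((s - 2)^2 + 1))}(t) 2 * exp(2 * t) * cos(t)/5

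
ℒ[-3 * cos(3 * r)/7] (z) -3 * z/(7 * z^2+63)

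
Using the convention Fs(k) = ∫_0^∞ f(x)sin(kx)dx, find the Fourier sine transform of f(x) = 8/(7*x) 4*pi/7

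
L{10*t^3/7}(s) 60/(7*s^4)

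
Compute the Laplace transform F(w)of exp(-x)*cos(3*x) (w+1)/((w+1)^2+9)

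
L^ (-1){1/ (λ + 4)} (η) exp (-4*η)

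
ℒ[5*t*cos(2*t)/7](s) 5*(s^2 - 4)/(7*(s^2 + 4)^2)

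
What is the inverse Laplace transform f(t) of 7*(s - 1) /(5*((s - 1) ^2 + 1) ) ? 7*exp(t)*cos(t) /5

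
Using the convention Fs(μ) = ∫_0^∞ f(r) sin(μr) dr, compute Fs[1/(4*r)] pi/8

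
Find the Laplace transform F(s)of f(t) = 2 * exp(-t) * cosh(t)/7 2 * (s + 1)/(7 * s * (s + 2))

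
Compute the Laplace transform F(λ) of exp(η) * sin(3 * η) 3/((λ - 1) ^2+9) 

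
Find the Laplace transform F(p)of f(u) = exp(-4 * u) 1/(p + 4)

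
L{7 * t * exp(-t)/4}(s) 7/(4 * (s + 1)^2)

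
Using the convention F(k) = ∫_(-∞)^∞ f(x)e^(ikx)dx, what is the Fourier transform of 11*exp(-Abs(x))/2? 11/(k^2 + 1)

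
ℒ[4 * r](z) 4/z^2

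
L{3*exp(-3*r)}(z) 3/(z + 3)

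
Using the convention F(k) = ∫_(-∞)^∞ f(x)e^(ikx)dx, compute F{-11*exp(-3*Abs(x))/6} -11/(k^2 + 9)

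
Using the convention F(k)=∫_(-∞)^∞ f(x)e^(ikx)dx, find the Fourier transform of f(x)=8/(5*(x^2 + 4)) 4*pi*exp(-2*Abs(k))/5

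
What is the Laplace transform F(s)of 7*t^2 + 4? 14/s^3 + 4/s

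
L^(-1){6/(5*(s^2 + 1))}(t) 6*sin(t)/5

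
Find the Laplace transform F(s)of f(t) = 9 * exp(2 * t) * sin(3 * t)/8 27/(8 * ((s - 2)^2+9))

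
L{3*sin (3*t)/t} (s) 3*atan (3/s)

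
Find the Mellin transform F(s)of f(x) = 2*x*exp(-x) 2*gamma(s + 1)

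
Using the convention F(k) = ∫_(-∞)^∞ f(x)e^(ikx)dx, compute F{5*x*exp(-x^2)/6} 5*I*sqrt(pi)*k*exp(-k^2/4)/12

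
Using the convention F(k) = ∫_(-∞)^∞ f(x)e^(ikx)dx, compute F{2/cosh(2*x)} pi/cosh(pi*k/4)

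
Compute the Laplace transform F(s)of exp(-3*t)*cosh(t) (s + 3)/((s + 3)^2 - 1)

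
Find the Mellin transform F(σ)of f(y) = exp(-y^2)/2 gamma(σ/2)/4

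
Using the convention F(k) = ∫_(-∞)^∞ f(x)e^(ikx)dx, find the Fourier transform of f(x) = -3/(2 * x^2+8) -3 * pi * exp(-2 * Abs(k))/4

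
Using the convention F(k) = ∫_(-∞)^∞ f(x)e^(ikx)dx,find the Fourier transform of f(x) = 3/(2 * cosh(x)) 3 * pi/(2 * cosh(pi * k/2))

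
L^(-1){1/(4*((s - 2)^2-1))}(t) exp(2*t)*sinh(t)/4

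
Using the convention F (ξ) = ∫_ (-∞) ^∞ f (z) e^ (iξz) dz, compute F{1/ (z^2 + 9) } pi*exp (-3*Abs (ξ) ) /3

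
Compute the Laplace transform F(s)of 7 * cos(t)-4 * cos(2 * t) 7 * s/(s^2 + 1)-4 * s/(s^2 + 4)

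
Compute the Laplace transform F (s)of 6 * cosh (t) 6 * s/ (s^2 - 1)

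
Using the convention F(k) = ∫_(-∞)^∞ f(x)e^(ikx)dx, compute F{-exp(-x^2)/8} -sqrt(pi)*exp(-k^2/4)/8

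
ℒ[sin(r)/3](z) 1/(3 * (z^2 + 1))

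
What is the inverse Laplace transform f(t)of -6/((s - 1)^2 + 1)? -6*exp(t)*sin(t)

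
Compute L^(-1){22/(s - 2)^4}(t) 11*t^3*exp(2*t)/3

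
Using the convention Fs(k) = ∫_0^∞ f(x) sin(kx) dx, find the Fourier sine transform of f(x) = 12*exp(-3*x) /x 12*atan(k/3) 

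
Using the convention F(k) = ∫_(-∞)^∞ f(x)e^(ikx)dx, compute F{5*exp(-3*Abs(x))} 30/(k^2 + 9)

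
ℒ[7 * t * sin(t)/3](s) 14 * s/(3 * (s^2 + 1)^2)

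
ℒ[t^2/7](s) 2/(7*s^3) 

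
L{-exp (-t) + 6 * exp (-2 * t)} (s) 6/ (s + 2) - 1/ (s + 1)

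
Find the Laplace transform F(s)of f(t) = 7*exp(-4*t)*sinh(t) 7/((s + 4)^2-1)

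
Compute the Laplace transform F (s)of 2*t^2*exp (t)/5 4/ (5*(s - 1)^3)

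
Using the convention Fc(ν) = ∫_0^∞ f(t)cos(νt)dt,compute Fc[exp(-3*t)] 3/(ν^2 + 9)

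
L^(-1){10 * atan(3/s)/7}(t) 10 * sin(3 * t)/(7 * t)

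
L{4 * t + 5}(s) 5/s + 4/s^2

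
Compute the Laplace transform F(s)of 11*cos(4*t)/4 11*s/(4*(s^2 + 16))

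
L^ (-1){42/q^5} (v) 7 * v^4/4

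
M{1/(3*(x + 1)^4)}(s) gamma(s)*gamma(4 - s)/18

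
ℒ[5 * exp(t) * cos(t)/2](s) 5 * (s - 1)/(2 * ((s - 1)^2+1))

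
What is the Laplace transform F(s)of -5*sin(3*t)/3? -5/(s^2 + 9)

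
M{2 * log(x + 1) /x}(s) -2 * pi * csc(pi * s) /(s - 1) 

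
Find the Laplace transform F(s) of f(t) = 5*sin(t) 5/(s^2 + 1) 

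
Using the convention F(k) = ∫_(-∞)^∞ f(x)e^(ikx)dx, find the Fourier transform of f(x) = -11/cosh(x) -11 * pi/cosh(pi * k/2)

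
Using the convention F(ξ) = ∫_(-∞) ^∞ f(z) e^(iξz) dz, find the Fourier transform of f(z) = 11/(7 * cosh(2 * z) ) 11 * pi/(14 * cosh(pi * ξ/4) ) 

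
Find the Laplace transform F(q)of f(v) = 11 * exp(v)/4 11/(4 * (q - 1))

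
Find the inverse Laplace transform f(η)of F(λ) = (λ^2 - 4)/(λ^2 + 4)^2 η*cos(2*η)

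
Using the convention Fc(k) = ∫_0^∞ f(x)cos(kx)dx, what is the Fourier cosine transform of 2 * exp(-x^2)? sqrt(pi) * exp(-k^2/4)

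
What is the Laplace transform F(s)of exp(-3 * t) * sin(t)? 1/((s + 3)^2 + 1)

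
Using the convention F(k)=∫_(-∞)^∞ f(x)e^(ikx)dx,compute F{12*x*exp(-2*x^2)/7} 3*sqrt(2)*I*sqrt(pi)*k*exp(-k^2/8)/14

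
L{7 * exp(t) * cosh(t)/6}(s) 7 * (s - 1)/(6 * s * (s - 2))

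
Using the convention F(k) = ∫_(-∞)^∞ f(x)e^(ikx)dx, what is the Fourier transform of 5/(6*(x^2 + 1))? 5*pi*exp(-Abs(k))/6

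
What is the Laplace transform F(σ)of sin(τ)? 1/(σ^2 + 1)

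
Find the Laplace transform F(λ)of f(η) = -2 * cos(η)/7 -2 * λ/(7 * λ^2+7)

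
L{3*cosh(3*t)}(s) 3*s/(s^2 - 9)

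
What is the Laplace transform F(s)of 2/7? 2/(7*s)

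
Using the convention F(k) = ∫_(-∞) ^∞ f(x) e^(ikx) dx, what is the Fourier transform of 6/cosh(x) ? 6 * pi/cosh(pi * k/2) 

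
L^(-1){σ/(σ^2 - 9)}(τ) cosh(3 * τ)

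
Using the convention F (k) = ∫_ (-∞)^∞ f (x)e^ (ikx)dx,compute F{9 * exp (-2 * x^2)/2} 9 * sqrt (2) * sqrt (pi) * exp (-k^2/8)/4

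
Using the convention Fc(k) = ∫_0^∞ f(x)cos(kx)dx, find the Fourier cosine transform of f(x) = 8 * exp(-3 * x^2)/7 4 * sqrt(3) * sqrt(pi) * exp(-k^2/12)/21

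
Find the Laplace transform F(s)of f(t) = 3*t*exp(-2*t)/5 3/(5*(s + 2)^2)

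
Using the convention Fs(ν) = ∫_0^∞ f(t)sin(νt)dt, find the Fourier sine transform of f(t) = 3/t 3 * pi/2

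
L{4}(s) 4/s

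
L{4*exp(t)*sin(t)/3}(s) 4/(3*((s - 1)^2 + 1))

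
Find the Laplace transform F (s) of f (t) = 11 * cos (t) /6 11 * s/ (6 * (s^2 + 1) ) 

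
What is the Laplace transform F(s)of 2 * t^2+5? 5/s+4/s^3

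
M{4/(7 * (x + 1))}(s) 4 * pi * csc(pi * s)/7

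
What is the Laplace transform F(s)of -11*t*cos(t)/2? 11*(1 - s^2)/(2*(s^2 + 1)^2)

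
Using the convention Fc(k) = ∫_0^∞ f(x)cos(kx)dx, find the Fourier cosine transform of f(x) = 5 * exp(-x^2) 5 * sqrt(pi) * exp(-k^2/4)/2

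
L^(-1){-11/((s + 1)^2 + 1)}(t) -11*exp(-t)*sin(t)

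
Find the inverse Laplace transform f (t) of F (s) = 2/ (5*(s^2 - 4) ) sinh (2*t) /5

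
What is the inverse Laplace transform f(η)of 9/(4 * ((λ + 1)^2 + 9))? 3 * exp(-η) * sin(3 * η)/4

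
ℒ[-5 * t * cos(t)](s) 5 * (1 - s^2)/(s^2 + 1)^2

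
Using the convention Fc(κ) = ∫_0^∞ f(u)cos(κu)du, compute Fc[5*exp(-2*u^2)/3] 5*sqrt(2)*sqrt(pi)*exp(-κ^2/8)/12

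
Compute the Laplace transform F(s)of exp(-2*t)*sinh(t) 1/((s + 2)^2 - 1)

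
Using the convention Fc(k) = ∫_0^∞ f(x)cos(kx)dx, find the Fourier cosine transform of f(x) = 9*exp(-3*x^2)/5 3*sqrt(3)*sqrt(pi)*exp(-k^2/12)/10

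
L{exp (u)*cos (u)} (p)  (p - 1)/ ( (p - 1)^2 + 1)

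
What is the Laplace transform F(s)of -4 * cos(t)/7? -4 * s/(7 * s^2 + 7)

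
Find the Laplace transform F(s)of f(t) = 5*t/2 5/(2*s^2)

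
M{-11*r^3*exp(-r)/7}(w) -11*gamma(w + 3)/7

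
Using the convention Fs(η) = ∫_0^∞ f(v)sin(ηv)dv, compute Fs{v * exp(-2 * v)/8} η/(2 * (η^2 + 4)^2)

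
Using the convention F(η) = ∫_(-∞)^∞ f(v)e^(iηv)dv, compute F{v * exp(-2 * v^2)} sqrt(2) * I * sqrt(pi) * η * exp(-η^2/8)/8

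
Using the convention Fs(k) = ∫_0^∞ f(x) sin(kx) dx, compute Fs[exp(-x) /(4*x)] atan(k) /4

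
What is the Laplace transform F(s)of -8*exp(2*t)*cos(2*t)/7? 8*(2 - s)/(7*((s - 2)^2+4))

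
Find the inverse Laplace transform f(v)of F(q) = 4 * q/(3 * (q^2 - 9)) 4 * cosh(3 * v)/3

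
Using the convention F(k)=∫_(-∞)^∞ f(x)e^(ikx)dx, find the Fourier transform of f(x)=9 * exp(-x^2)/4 9 * sqrt(pi) * exp(-k^2/4)/4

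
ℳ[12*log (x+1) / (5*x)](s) -12*pi*csc (pi*s) / (5*s - 5) 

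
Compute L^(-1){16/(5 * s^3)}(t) 8 * t^2/5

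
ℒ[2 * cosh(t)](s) 2 * s/(s^2 - 1)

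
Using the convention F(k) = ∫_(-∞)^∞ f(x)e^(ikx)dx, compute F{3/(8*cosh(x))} 3*pi/(8*cosh(pi*k/2))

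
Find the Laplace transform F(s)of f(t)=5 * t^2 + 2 2/s + 10/s^3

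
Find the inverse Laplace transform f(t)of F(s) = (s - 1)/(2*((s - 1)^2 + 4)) exp(t)*cos(2*t)/2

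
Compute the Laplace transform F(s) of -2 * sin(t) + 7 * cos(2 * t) 7 * s/(s^2 + 4)-2/(s^2 + 1) 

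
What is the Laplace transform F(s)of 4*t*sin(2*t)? 16*s/(s^2 + 4)^2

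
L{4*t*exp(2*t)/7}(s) 4/(7*(s - 2)^2)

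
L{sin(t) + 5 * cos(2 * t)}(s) 1/(s^2 + 1) + 5 * s/(s^2 + 4)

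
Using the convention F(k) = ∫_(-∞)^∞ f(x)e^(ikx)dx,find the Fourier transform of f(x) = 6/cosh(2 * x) 3 * pi/cosh(pi * k/4)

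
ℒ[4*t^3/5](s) 24/(5*s^4)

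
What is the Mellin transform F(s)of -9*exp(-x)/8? -9*gamma(s)/8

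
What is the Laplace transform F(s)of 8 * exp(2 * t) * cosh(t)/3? 8 * (s - 2)/(3 * ((s - 2)^2-1))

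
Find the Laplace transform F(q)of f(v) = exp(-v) 1/(q+1)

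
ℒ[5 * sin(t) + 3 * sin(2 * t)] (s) 5/(s^2 + 1) + 6/(s^2 + 4) 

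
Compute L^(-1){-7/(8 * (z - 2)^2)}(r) -7 * r * exp(2 * r)/8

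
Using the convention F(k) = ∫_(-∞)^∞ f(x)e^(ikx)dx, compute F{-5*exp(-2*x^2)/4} -5*sqrt(2)*sqrt(pi)*exp(-k^2/8)/8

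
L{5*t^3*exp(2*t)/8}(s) 15/(4*(s - 2)^4)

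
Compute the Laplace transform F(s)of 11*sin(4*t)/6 22/(3*(s^2 + 16))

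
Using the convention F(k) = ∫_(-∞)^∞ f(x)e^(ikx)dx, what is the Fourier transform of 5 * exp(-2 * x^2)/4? 5 * sqrt(2) * sqrt(pi) * exp(-k^2/8)/8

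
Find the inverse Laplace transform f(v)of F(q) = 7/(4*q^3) 7*v^2/8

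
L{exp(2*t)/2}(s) 1/(2*(s - 2))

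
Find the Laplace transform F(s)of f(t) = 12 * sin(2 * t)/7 24/(7 * (s^2 + 4))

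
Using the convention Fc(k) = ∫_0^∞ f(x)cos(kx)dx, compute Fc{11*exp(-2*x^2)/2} 11*sqrt(2)*sqrt(pi)*exp(-k^2/8)/8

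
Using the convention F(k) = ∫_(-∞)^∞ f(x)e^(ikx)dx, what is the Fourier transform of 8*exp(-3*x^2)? 8*sqrt(3)*sqrt(pi)*exp(-k^2/12)/3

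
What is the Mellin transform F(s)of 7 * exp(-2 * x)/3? 7 * gamma(s)/(3 * 2^s)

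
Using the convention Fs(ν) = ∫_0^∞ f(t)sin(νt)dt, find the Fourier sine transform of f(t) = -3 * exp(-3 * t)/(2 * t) -3 * atan(ν/3)/2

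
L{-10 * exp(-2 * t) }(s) -10/(s + 2) 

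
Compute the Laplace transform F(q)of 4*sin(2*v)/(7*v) 4*atan(2/q)/7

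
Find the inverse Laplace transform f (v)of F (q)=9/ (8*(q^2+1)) 9*sin (v)/8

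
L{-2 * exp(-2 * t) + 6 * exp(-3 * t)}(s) 6/(s + 3) - 2/(s + 2)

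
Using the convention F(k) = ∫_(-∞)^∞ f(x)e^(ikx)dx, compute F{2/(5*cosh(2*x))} pi/(5*cosh(pi*k/4))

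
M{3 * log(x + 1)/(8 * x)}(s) -3 * pi * csc(pi * s)/(8 * s - 8)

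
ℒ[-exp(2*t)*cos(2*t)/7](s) (2 - s)/(7*((s - 2)^2 + 4))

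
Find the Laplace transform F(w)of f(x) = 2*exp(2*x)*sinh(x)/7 2/(7*((w - 2)^2 - 1))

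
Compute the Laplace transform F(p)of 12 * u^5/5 288/p^6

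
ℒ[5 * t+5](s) 5/s+5/s^2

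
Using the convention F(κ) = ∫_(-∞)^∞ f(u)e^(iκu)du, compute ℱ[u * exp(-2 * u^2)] sqrt(2) * I * sqrt(pi) * κ * exp(-κ^2/8)/8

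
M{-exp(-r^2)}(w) -gamma(w/2)/2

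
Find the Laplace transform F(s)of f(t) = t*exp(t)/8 1/(8*(s - 1)^2)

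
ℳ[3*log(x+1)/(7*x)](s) -3*pi*csc(pi*s)/(7*s - 7)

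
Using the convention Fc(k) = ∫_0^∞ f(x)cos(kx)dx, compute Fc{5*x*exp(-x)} 5*(1 - k^2)/(k^2 + 1)^2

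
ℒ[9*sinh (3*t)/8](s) 27/ (8*(s^2-9))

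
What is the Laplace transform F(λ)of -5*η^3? -30/λ^4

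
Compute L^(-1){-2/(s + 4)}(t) -2 * exp(-4 * t)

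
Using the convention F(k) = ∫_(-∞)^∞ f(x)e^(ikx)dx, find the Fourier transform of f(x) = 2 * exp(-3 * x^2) 2 * sqrt(3) * sqrt(pi) * exp(-k^2/12)/3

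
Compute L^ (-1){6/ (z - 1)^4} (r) r^3 * exp (r)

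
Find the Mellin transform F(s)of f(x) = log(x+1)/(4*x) -pi*csc(pi*s)/(4*s - 4)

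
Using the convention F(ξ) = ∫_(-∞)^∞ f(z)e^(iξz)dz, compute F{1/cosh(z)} pi/cosh(pi*ξ/2)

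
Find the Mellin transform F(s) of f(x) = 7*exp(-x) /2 7*gamma(s) /2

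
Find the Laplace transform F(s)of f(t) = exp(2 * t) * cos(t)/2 (s - 2)/(2 * ((s - 2)^2 + 1))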